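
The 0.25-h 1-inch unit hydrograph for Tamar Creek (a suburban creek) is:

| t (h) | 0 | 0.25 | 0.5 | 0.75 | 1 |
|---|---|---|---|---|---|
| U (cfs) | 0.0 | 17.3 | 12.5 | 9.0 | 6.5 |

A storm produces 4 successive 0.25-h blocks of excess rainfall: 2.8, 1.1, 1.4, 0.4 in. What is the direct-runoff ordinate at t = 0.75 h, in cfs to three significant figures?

By discrete convolution, Q_j = Σ (P_i / 1 in) · U_{j−i}.
At t = 0.75 h (j=3): Q = (2.8/1)·9.0 + (1.1/1)·12.5 + (1.4/1)·17.3 + (0.4/1)·0.0 = 63.2 cfs.

Q ≈ 63.2 cfs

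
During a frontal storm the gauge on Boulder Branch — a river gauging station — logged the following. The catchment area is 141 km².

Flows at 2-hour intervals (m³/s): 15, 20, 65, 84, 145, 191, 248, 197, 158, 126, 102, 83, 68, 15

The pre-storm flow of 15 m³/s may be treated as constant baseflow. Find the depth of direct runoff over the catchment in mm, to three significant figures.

Direct runoff: 0.0, 5.0, 50.0, 69.0, 130.0, 176.0, 233.0, 182.0, 143.0, 111.0, 87.0, 68.0, 53.0, 0.0 m³/s; ΣQ_DR = 1307 m³/s.
V = ΣQ_DR · Δt = 1307 × 7200 s = 9.410 × 10^6 m³.
Over A = 141 km², depth = V / A = 66.7 mm.

d ≈ 66.7 mm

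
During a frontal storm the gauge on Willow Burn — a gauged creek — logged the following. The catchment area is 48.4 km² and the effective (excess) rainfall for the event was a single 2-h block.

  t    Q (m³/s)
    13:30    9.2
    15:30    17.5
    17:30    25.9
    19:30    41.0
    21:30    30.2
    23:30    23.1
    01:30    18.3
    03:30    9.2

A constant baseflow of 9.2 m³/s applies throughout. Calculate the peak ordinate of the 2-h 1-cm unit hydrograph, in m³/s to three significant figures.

U_p ≈ 21.2 m³/s

Direct runoff: 0.0, 8.3, 16.7, 31.8, 21.0, 13.9, 9.1, 0.0 m³/s; ΣQ_DR = 100.8 m³/s, peak = 31.8 m³/s.
Runoff depth d = ΣQ_DR·Δt / A = 100.8 × 7200 / (48.4 km²) = 15.00 mm.
The 1-cm UH is the DRH scaled by (10 mm)/d, so U_p = 31.8 × 10/15.00 = 21.2 m³/s.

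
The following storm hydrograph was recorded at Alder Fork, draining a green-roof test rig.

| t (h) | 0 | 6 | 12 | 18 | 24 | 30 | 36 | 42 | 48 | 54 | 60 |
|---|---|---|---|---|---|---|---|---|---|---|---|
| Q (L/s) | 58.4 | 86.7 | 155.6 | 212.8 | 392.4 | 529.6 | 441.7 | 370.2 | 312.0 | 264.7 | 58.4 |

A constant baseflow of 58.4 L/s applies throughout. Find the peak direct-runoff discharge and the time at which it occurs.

Subtracting baseflow gives direct-runoff ordinates: 0.0, 28.3, 97.2, 154.4, 334.0, 471.2, 383.3, 311.8, 253.6, 206.3, 0.0 L/s.
The maximum is 471.2 L/s, occurring at the reading for t = 30 h.

Q_p = 471.2 L/s at t = 30 h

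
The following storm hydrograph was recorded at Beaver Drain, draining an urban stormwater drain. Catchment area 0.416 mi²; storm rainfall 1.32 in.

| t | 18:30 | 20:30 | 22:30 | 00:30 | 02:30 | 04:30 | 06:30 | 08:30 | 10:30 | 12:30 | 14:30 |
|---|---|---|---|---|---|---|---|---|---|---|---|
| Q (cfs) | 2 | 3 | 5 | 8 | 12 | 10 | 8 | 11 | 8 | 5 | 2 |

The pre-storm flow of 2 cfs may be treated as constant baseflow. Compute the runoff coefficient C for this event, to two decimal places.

ΣQ_DR = 52.00 cfs; V = ΣQ_DR·Δt = 3.744 × 10^5 ft³.
Runoff depth d = V / A = 0.3874 in.
C = d / P = 0.3874 / 1.32 = 0.29.

C ≈ 0.29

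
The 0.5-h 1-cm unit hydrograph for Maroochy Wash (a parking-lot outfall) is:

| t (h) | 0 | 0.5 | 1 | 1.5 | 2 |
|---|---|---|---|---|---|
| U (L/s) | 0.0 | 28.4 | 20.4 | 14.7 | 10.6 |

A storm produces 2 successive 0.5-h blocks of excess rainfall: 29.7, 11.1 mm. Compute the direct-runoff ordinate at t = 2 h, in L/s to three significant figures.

By discrete convolution, Q_j = Σ (P_i / 10 mm) · U_{j−i}.
At t = 2 h (j=4): Q = (29.7/10)·10.6 + (11.1/10)·14.7 = 47.8 L/s.

Q ≈ 47.8 L/s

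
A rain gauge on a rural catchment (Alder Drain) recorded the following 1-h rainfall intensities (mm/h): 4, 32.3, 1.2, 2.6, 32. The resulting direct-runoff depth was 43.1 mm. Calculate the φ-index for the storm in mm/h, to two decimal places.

Only the 2 blocks with intensity above φ contribute runoff: 32.3, 32 mm/h.
Σ(I−φ)·Δt = d  ⇒  (32.3+32 − 2φ)·1 = 43.1
φ = (64.30 − 43.1/1) / 2 = 10.60 mm/h.

φ ≈ 10.60 mm/h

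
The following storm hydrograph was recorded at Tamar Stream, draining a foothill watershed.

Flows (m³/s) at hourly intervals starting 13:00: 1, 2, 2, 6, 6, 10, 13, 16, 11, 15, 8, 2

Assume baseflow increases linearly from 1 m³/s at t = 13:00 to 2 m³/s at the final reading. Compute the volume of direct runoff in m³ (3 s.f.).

Direct-runoff ordinates (Q − Q_b): 0.00, 0.91, 0.82, 4.73, 4.64, 8.55, 11.45, 14.36, 9.27, 13.18, 6.09, 0.00 m³/s.
ΣQ_DR = 74.00 m³/s.
With Δt = 1 h = 3600 s, V = ΣQ_DR · Δt = 74.00 × 3600 = 2.66 × 10^5 m³.

V ≈ 2.66 × 10^5 m³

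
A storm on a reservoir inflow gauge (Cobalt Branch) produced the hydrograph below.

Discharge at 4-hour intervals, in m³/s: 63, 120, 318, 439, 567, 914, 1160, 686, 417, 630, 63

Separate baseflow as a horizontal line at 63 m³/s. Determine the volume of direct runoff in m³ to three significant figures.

V ≈ 6.74 × 10^7 m³

Direct-runoff ordinates (Q − Q_b): 0.0, 57.0, 255.0, 376.0, 504.0, 851.0, 1097.0, 623.0, 354.0, 567.0, 0.0 m³/s.
ΣQ_DR = 4684 m³/s.
With Δt = 4 h = 14400 s, V = ΣQ_DR · Δt = 4684 × 14400 = 6.74 × 10^7 m³.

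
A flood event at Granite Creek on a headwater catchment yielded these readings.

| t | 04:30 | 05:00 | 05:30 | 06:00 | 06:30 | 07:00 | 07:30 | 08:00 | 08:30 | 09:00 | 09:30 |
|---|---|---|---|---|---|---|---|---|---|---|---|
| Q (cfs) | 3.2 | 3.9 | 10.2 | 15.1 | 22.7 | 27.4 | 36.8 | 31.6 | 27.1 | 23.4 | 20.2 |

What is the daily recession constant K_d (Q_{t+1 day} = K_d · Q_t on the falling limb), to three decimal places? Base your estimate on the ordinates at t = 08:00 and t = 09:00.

K_d ≈ 0.001

Between t = 08:00 and t = 09:00 the flow falls from 31.6 to 23.4 cfs over 2×0.5 h = 1 h.
Per-interval ratio K = (23.4/31.6)^(1/2) = 0.8605; K_d = K^(24/0.5) = 0.001.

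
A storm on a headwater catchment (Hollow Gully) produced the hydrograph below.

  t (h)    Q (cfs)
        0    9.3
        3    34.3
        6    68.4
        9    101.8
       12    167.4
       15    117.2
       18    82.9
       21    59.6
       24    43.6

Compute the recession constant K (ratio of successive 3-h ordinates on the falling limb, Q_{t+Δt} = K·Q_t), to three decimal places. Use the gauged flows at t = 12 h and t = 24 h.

K ≈ 0.714

Using the recession-limb readings at t = 12 h and t = 24 h: Q falls from 167.4 to 43.6 cfs over 4 intervals.
K = (Q₂/Q₁)^(1/4) = (43.6/167.4)^(1/4) = 0.714.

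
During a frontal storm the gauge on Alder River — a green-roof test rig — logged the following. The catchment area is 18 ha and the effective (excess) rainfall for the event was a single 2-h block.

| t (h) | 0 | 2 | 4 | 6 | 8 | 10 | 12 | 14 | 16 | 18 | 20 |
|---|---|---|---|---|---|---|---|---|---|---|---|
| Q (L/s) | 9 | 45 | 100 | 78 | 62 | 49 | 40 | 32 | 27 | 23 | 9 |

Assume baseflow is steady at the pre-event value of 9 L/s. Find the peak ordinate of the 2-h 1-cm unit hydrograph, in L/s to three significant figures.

Direct runoff: 0.0, 36.0, 91.0, 69.0, 53.0, 40.0, 31.0, 23.0, 18.0, 14.0, 0.0 L/s; ΣQ_DR = 375.0 L/s, peak = 91.0 L/s.
Runoff depth d = ΣQ_DR·Δt / A = 375.0 × 7200 / (18 ha) = 15.00 mm.
The 1-cm UH is the DRH scaled by (10 mm)/d, so U_p = 91.0 × 10/15.00 = 60.7 L/s.

U_p ≈ 60.7 L/s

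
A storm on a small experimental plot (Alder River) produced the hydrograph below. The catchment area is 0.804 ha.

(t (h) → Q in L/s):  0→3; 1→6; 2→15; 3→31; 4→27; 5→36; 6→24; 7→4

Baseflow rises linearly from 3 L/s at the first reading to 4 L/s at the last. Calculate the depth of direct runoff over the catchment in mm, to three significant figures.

d ≈ 52.8 mm

Direct runoff: 0.00, 2.86, 11.71, 27.57, 23.43, 32.29, 20.14, 0.00 L/s; ΣQ_DR = 118.0 L/s.
V = ΣQ_DR · Δt = 118.0 × 3600 s = 4.248 × 10^5 L.
Over A = 0.804 ha, depth = V / A = 52.8 mm.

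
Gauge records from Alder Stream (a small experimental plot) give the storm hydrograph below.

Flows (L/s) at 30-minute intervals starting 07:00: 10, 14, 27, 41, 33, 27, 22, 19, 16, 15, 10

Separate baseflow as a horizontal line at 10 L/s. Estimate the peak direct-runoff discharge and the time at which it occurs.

Subtracting baseflow gives direct-runoff ordinates: 0.0, 4.0, 17.0, 31.0, 23.0, 17.0, 12.0, 9.0, 6.0, 5.0, 0.0 L/s.
The maximum is 31.0 L/s, occurring at the reading for t = 08:30.

Q_p = 31.0 L/s at t = 08:30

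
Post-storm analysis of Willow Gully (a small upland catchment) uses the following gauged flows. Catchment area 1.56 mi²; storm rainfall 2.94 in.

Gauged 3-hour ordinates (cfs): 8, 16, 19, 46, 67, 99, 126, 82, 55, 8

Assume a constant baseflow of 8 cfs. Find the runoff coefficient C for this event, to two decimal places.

ΣQ_DR = 446.0 cfs; V = ΣQ_DR·Δt = 4.817 × 10^6 ft³.
Runoff depth d = V / A = 1.329 in.
C = d / P = 1.329 / 2.94 = 0.45.

C ≈ 0.45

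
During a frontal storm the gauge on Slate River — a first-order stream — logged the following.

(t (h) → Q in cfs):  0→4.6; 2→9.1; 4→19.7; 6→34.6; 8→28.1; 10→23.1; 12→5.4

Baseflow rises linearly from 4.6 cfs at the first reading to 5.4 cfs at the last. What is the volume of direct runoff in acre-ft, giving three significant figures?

Direct-runoff ordinates (Q − Q_b): 0.00, 4.37, 14.83, 29.60, 22.97, 17.83, 0.00 cfs.
ΣQ_DR = 89.60 cfs.
With Δt = 2 h = 7200 s, V = ΣQ_DR · Δt = 89.60 × 7200 = 6.45 × 10^5 ft³ = 14.8 acre-ft.

V ≈ 14.8 acre-ft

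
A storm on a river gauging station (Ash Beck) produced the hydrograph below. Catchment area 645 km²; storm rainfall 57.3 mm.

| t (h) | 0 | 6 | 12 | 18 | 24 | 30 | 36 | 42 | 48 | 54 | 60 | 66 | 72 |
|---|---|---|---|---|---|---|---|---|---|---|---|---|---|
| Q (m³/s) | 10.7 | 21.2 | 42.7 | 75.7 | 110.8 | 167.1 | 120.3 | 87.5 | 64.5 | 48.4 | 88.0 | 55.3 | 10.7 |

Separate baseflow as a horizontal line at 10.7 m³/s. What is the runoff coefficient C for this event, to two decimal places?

ΣQ_DR = 763.8 m³/s; V = ΣQ_DR·Δt = 1.650 × 10^7 m³.
Runoff depth d = V / A = 25.58 mm.
C = d / P = 25.58 / 57.3 = 0.45.

C ≈ 0.45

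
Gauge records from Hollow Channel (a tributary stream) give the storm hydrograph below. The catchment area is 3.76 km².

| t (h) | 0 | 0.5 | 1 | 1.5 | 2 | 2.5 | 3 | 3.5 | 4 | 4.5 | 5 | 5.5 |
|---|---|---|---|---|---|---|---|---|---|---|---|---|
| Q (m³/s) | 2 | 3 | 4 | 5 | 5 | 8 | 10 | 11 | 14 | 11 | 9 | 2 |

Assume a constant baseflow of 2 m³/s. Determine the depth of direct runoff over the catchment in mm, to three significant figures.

Direct runoff: 0.0, 1.0, 2.0, 3.0, 3.0, 6.0, 8.0, 9.0, 12.0, 9.0, 7.0, 0.0 m³/s; ΣQ_DR = 60.00 m³/s.
V = ΣQ_DR · Δt = 60.00 × 1800 s = 1.080 × 10^5 m³.
Over A = 3.76 km², depth = V / A = 28.7 mm.

d ≈ 28.7 mm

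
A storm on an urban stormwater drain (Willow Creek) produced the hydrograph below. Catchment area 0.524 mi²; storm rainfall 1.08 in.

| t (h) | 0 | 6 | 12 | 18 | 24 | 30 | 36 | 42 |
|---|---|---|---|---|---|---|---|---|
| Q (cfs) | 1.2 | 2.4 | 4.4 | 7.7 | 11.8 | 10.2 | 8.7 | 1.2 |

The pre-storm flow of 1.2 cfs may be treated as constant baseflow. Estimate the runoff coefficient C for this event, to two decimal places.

ΣQ_DR = 38.00 cfs; V = ΣQ_DR·Δt = 8.208 × 10^5 ft³.
Runoff depth d = V / A = 0.6742 in.
C = d / P = 0.6742 / 1.08 = 0.62.

C ≈ 0.62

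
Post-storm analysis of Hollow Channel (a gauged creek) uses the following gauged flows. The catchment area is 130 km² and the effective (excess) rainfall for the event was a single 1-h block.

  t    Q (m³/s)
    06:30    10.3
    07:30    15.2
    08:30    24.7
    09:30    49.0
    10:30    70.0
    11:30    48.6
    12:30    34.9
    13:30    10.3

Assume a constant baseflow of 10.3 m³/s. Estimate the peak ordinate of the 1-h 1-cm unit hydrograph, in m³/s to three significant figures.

U_p ≈ 119 m³/s

Direct runoff: 0.0, 4.9, 14.4, 38.7, 59.7, 38.3, 24.6, 0.0 m³/s; ΣQ_DR = 180.6 m³/s, peak = 59.7 m³/s.
Runoff depth d = ΣQ_DR·Δt / A = 180.6 × 3600 / (130 km²) = 5.001 mm.
The 1-cm UH is the DRH scaled by (10 mm)/d, so U_p = 59.7 × 10/5.001 = 119 m³/s.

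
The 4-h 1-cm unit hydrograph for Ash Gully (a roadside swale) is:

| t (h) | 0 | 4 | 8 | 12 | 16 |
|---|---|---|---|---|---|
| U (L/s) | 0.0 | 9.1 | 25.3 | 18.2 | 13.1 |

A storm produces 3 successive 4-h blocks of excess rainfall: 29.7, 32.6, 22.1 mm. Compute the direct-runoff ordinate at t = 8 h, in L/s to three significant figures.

Q ≈ 105 L/s

By discrete convolution, Q_j = Σ (P_i / 10 mm) · U_{j−i}.
At t = 8 h (j=2): Q = (29.7/10)·25.3 + (32.6/10)·9.1 + (22.1/10)·0.0 = 105 L/s.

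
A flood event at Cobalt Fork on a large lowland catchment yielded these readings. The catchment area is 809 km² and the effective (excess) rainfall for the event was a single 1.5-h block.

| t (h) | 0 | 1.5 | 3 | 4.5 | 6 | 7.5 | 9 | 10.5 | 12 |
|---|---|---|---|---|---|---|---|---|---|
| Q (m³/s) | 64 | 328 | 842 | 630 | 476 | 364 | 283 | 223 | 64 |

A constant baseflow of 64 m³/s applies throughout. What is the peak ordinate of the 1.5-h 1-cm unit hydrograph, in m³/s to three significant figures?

U_p ≈ 432 m³/s

Direct runoff: 0.0, 264.0, 778.0, 566.0, 412.0, 300.0, 219.0, 159.0, 0.0 m³/s; ΣQ_DR = 2698 m³/s, peak = 778.0 m³/s.
Runoff depth d = ΣQ_DR·Δt / A = 2698 × 5400 / (809 km²) = 18.01 mm.
The 1-cm UH is the DRH scaled by (10 mm)/d, so U_p = 778.0 × 10/18.01 = 432 m³/s.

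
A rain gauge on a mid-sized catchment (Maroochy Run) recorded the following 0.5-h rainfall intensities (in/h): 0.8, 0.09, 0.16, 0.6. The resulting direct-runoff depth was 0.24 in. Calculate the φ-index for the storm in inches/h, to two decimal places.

φ ≈ 0.46 in/h

Only the 2 blocks with intensity above φ contribute runoff: 0.8, 0.6 in/h.
Σ(I−φ)·Δt = d  ⇒  (0.8+0.6 − 2φ)·0.5 = 0.24
φ = (1.400 − 0.24/0.5) / 2 = 0.46 in/h.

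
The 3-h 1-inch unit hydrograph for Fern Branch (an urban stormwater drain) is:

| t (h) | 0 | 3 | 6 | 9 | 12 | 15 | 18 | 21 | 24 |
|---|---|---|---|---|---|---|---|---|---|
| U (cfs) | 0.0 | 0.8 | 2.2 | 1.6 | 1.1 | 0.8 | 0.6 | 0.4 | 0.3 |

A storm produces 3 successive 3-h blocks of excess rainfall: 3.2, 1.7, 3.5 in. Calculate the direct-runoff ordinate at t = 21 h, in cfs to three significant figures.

By discrete convolution, Q_j = Σ (P_i / 1 in) · U_{j−i}.
At t = 21 h (j=7): Q = (3.2/1)·0.4 + (1.7/1)·0.6 + (3.5/1)·0.8 = 5.10 cfs.

Q ≈ 5.10 cfs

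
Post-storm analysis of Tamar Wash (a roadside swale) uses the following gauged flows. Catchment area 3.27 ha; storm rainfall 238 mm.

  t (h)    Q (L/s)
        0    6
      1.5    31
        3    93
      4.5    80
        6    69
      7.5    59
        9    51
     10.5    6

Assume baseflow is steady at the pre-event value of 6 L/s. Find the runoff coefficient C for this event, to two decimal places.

ΣQ_DR = 347.0 L/s; V = ΣQ_DR·Δt = 1.874 × 10^6 L.
Runoff depth d = V / A = 57.30 mm.
C = d / P = 57.30 / 238 = 0.24.

C ≈ 0.24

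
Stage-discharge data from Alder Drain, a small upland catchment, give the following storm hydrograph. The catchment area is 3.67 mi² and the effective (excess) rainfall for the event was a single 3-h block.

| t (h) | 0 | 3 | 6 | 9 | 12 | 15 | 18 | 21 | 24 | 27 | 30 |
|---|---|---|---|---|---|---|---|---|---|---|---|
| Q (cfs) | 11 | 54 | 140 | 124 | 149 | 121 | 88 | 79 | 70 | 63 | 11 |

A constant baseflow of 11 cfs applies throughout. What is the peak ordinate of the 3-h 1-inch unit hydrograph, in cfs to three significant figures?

Direct runoff: 0.0, 43.0, 129.0, 113.0, 138.0, 110.0, 77.0, 68.0, 59.0, 52.0, 0.0 cfs; ΣQ_DR = 789.0 cfs, peak = 138.0 cfs.
Runoff depth d = ΣQ_DR·Δt / A = 789.0 × 10800 / (3.67 mi²) = 0.9994 in.
The 1-inch UH is the DRH scaled by (1 in)/d, so U_p = 138.0 × 1/0.9994 = 138 cfs.

U_p ≈ 138 cfs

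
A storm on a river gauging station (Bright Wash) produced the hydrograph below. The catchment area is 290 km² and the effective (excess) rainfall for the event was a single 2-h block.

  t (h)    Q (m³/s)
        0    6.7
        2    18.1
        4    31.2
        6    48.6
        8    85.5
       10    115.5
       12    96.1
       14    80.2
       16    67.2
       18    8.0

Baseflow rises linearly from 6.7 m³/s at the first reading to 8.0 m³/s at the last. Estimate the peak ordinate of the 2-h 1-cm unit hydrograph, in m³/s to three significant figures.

U_p ≈ 90.0 m³/s

Direct runoff: 0.00, 11.26, 24.21, 41.47, 78.22, 108.08, 88.53, 72.49, 59.34, 0.00 m³/s; ΣQ_DR = 483.6 m³/s, peak = 108.08 m³/s.
Runoff depth d = ΣQ_DR·Δt / A = 483.6 × 7200 / (290 km²) = 12.01 mm.
The 1-cm UH is the DRH scaled by (10 mm)/d, so U_p = 108.08 × 10/12.01 = 90.0 m³/s.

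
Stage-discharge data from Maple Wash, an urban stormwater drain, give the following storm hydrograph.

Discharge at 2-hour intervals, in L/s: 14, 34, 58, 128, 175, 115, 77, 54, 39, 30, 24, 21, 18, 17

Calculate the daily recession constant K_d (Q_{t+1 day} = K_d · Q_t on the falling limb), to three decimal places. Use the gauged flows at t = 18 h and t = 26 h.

Between t = 18 h and t = 26 h the flow falls from 30 to 17 L/s over 4×2 h = 8 h.
Per-interval ratio K = (17/30)^(1/4) = 0.8676; K_d = K^(24/2) = 0.182.

K_d ≈ 0.182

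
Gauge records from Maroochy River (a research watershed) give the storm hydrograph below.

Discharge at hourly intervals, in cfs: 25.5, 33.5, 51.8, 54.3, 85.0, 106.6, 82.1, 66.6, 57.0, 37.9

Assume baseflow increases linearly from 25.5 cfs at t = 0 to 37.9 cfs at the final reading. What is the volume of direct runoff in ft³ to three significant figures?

Direct-runoff ordinates (Q − Q_b): 0.00, 6.62, 23.54, 24.67, 53.99, 74.21, 48.33, 31.46, 20.48, 0.00 cfs.
ΣQ_DR = 283.3 cfs.
With Δt = 1 h = 3600 s, V = ΣQ_DR · Δt = 283.3 × 3600 = 1.02 × 10^6 ft³.

V ≈ 1.02 × 10^6 ft³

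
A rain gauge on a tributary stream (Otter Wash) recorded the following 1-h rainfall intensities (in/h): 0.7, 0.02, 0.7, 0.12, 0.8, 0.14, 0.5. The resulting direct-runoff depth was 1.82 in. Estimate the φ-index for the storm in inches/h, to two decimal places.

φ ≈ 0.22 in/h

Only the 4 blocks with intensity above φ contribute runoff: 0.7, 0.7, 0.8, 0.5 in/h.
Σ(I−φ)·Δt = d  ⇒  (0.7+0.7+0.8+0.5 − 4φ)·1 = 1.82
φ = (2.700 − 1.82/1) / 4 = 0.22 in/h.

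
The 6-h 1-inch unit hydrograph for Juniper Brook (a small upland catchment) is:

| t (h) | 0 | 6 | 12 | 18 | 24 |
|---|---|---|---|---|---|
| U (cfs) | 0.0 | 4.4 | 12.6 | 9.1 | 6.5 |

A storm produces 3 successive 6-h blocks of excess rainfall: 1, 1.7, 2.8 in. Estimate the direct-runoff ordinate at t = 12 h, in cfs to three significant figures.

Q ≈ 20.1 cfs

By discrete convolution, Q_j = Σ (P_i / 1 in) · U_{j−i}.
At t = 12 h (j=2): Q = (1/1)·12.6 + (1.7/1)·4.4 + (2.8/1)·0.0 = 20.1 cfs.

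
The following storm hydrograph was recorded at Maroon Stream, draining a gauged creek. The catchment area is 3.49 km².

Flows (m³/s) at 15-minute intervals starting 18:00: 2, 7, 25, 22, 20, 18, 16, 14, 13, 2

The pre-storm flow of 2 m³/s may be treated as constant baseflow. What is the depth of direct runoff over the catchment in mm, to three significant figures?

d ≈ 30.7 mm

Direct runoff: 0.0, 5.0, 23.0, 20.0, 18.0, 16.0, 14.0, 12.0, 11.0, 0.0 m³/s; ΣQ_DR = 119.0 m³/s.
V = ΣQ_DR · Δt = 119.0 × 900 s = 1.071 × 10^5 m³.
Over A = 3.49 km², depth = V / A = 30.7 mm.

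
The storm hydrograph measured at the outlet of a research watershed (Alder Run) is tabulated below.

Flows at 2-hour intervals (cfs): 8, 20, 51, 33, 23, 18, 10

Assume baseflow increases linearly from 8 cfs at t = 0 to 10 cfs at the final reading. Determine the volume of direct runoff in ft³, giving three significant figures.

V ≈ 7.20 × 10^5 ft³

Direct-runoff ordinates (Q − Q_b): 0.00, 11.67, 42.33, 24.00, 13.67, 8.33, 0.00 cfs.
ΣQ_DR = 100.0 cfs.
With Δt = 2 h = 7200 s, V = ΣQ_DR · Δt = 100.0 × 7200 = 7.20 × 10^5 ft³.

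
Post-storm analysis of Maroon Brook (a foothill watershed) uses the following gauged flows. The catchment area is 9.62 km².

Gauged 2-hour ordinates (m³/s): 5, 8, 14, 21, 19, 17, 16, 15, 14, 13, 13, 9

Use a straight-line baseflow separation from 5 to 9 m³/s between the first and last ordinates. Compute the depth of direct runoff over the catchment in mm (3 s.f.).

d ≈ 59.9 mm

Direct runoff: 0.00, 2.64, 8.27, 14.91, 12.55, 10.18, 8.82, 7.45, 6.09, 4.73, 4.36, 0.00 m³/s; ΣQ_DR = 80.00 m³/s.
V = ΣQ_DR · Δt = 80.00 × 7200 s = 5.760 × 10^5 m³.
Over A = 9.62 km², depth = V / A = 59.9 mm.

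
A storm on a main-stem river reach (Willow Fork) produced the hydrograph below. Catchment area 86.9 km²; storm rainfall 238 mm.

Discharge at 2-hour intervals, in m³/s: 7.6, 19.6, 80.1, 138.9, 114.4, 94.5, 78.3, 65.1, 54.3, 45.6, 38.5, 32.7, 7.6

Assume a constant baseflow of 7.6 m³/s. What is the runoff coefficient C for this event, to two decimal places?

ΣQ_DR = 678.4 m³/s; V = ΣQ_DR·Δt = 4.884 × 10^6 m³.
Runoff depth d = V / A = 56.21 mm.
C = d / P = 56.21 / 238 = 0.24.

C ≈ 0.24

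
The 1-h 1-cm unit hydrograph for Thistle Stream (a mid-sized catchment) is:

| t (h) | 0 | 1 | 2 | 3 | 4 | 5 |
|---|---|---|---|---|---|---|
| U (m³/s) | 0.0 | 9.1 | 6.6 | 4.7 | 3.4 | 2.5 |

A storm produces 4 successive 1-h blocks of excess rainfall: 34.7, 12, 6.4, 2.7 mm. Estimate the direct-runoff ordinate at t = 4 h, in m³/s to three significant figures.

Q ≈ 24.1 m³/s

By discrete convolution, Q_j = Σ (P_i / 10 mm) · U_{j−i}.
At t = 4 h (j=4): Q = (34.7/10)·3.4 + (12/10)·4.7 + (6.4/10)·6.6 + (2.7/10)·9.1 = 24.1 m³/s.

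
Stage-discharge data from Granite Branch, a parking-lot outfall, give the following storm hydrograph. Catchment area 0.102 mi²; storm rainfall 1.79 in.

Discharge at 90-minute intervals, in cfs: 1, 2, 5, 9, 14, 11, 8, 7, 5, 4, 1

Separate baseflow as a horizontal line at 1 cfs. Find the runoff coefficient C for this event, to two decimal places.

ΣQ_DR = 56.00 cfs; V = ΣQ_DR·Δt = 3.024 × 10^5 ft³.
Runoff depth d = V / A = 1.276 in.
C = d / P = 1.276 / 1.79 = 0.71.

C ≈ 0.71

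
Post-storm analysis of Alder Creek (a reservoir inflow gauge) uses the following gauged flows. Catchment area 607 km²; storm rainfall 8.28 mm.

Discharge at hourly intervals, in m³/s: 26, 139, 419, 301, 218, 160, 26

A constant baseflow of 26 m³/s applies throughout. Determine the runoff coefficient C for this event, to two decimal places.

C ≈ 0.79

ΣQ_DR = 1107 m³/s; V = ΣQ_DR·Δt = 3.985 × 10^6 m³.
Runoff depth d = V / A = 6.565 mm.
C = d / P = 6.565 / 8.28 = 0.79.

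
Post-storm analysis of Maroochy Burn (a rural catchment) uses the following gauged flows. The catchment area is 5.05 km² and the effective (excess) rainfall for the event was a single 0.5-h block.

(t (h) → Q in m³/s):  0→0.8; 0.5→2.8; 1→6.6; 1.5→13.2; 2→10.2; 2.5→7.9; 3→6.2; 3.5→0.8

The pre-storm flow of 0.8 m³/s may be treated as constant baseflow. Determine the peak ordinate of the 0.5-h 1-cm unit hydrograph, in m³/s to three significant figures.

U_p ≈ 8.26 m³/s

Direct runoff: 0.0, 2.0, 5.8, 12.4, 9.4, 7.1, 5.4, 0.0 m³/s; ΣQ_DR = 42.10 m³/s, peak = 12.4 m³/s.
Runoff depth d = ΣQ_DR·Δt / A = 42.10 × 1800 / (5.05 km²) = 15.01 mm.
The 1-cm UH is the DRH scaled by (10 mm)/d, so U_p = 12.4 × 10/15.01 = 8.26 m³/s.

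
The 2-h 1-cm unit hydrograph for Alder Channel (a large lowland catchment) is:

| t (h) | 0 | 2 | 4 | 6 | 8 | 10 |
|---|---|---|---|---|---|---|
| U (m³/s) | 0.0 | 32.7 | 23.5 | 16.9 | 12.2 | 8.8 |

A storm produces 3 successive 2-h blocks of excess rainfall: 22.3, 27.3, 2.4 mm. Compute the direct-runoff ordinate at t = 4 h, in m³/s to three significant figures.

By discrete convolution, Q_j = Σ (P_i / 10 mm) · U_{j−i}.
At t = 4 h (j=2): Q = (22.3/10)·23.5 + (27.3/10)·32.7 + (2.4/10)·0.0 = 142 m³/s.

Q ≈ 142 m³/s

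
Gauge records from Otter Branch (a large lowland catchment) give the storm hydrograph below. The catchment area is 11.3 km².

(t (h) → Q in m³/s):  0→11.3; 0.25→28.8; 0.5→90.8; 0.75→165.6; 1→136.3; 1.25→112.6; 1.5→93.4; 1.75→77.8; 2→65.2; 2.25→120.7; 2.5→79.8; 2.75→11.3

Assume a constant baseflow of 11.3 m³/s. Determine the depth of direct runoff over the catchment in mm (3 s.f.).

d ≈ 68.3 mm

Direct runoff: 0.0, 17.5, 79.5, 154.3, 125.0, 101.3, 82.1, 66.5, 53.9, 109.4, 68.5, 0.0 m³/s; ΣQ_DR = 858.0 m³/s.
V = ΣQ_DR · Δt = 858.0 × 900 s = 7.722 × 10^5 m³.
Over A = 11.3 km², depth = V / A = 68.3 mm.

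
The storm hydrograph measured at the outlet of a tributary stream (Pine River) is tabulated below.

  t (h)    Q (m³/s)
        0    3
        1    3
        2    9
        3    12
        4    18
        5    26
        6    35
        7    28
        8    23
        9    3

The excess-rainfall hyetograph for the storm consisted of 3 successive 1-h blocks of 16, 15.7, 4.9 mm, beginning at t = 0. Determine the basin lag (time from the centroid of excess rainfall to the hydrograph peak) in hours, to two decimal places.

Centroid of excess rainfall: t_c = Σ P_i·t̄_i / ΣP_i = 1.1967 h (block centres at 0.5, 1.5, 2.5 h).
Hydrograph peak occurs at t = 6 h, so basin lag t_L = 6 − 1.1967 = 4.80 h.

t_L ≈ 4.80 h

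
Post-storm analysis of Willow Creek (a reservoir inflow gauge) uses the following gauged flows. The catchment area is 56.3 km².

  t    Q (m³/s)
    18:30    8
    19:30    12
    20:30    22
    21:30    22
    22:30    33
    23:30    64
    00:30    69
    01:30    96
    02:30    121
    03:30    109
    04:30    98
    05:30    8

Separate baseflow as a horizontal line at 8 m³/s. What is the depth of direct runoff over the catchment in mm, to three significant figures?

Direct runoff: 0.0, 4.0, 14.0, 14.0, 25.0, 56.0, 61.0, 88.0, 113.0, 101.0, 90.0, 0.0 m³/s; ΣQ_DR = 566.0 m³/s.
V = ΣQ_DR · Δt = 566.0 × 3600 s = 2.038 × 10^6 m³.
Over A = 56.3 km², depth = V / A = 36.2 mm.

d ≈ 36.2 mm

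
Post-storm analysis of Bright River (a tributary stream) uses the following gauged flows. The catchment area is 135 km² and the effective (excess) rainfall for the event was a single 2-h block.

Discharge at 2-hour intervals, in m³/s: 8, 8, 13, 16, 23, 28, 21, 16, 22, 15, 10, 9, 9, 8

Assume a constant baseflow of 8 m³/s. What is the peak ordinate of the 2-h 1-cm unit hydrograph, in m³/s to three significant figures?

Direct runoff: 0.0, 0.0, 5.0, 8.0, 15.0, 20.0, 13.0, 8.0, 14.0, 7.0, 2.0, 1.0, 1.0, 0.0 m³/s; ΣQ_DR = 94.00 m³/s, peak = 20.0 m³/s.
Runoff depth d = ΣQ_DR·Δt / A = 94.00 × 7200 / (135 km²) = 5.013 mm.
The 1-cm UH is the DRH scaled by (10 mm)/d, so U_p = 20.0 × 10/5.013 = 39.9 m³/s.

U_p ≈ 39.9 m³/s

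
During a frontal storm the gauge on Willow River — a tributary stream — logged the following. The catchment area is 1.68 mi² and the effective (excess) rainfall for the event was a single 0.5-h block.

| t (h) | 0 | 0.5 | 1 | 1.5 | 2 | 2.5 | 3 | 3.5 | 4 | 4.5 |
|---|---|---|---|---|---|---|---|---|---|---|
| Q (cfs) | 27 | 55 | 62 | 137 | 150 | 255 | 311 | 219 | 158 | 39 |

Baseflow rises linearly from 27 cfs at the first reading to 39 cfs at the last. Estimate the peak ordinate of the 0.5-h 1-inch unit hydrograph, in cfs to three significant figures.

Direct runoff: 0.00, 26.67, 32.33, 106.00, 117.67, 221.33, 276.00, 182.67, 120.33, 0.00 cfs; ΣQ_DR = 1083 cfs, peak = 276.00 cfs.
Runoff depth d = ΣQ_DR·Δt / A = 1083 × 1800 / (1.68 mi²) = 0.4995 in.
The 1-inch UH is the DRH scaled by (1 in)/d, so U_p = 276.00 × 1/0.4995 = 553 cfs.

U_p ≈ 553 cfs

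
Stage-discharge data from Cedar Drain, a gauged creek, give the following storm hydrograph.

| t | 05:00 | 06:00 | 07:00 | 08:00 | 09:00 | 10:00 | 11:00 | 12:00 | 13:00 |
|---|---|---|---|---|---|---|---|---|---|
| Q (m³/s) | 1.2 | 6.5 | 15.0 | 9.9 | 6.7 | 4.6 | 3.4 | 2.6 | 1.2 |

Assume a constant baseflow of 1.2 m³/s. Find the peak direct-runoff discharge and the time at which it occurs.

Q_p = 13.8 m³/s at t = 07:00

Subtracting baseflow gives direct-runoff ordinates: 0.0, 5.3, 13.8, 8.7, 5.5, 3.4, 2.2, 1.4, 0.0 m³/s.
The maximum is 13.8 m³/s, occurring at the reading for t = 07:00.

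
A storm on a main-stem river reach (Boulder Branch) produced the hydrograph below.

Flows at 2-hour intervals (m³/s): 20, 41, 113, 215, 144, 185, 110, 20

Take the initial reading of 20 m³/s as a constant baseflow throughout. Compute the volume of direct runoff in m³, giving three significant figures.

Direct-runoff ordinates (Q − Q_b): 0.0, 21.0, 93.0, 195.0, 124.0, 165.0, 90.0, 0.0 m³/s.
ΣQ_DR = 688.0 m³/s.
With Δt = 2 h = 7200 s, V = ΣQ_DR · Δt = 688.0 × 7200 = 4.95 × 10^6 m³.

V ≈ 4.95 × 10^6 m³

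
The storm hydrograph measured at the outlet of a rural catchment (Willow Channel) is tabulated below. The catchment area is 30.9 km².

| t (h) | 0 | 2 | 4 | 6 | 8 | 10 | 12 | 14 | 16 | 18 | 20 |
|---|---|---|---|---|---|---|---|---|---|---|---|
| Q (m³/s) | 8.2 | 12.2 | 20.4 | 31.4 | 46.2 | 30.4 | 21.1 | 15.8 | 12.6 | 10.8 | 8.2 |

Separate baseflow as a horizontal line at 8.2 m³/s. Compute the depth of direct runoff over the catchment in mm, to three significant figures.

Direct runoff: 0.0, 4.0, 12.2, 23.2, 38.0, 22.2, 12.9, 7.6, 4.4, 2.6, 0.0 m³/s; ΣQ_DR = 127.1 m³/s.
V = ΣQ_DR · Δt = 127.1 × 7200 s = 9.151 × 10^5 m³.
Over A = 30.9 km², depth = V / A = 29.6 mm.

d ≈ 29.6 mm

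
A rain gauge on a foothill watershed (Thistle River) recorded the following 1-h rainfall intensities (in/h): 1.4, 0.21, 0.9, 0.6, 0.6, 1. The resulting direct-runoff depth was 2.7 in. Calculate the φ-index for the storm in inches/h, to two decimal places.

Only the 5 blocks with intensity above φ contribute runoff: 1.4, 0.9, 0.6, 0.6, 1 in/h.
Σ(I−φ)·Δt = d  ⇒  (1.4+0.9+0.6+0.6+1 − 5φ)·1 = 2.7
φ = (4.500 − 2.7/1) / 5 = 0.36 in/h.

φ ≈ 0.36 in/h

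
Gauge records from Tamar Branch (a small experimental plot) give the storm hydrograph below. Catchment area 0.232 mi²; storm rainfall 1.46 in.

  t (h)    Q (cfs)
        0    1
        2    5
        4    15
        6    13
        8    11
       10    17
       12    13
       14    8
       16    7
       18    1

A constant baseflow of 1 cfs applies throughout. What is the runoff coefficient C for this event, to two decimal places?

ΣQ_DR = 81.00 cfs; V = ΣQ_DR·Δt = 5.832 × 10^5 ft³.
Runoff depth d = V / A = 1.082 in.
C = d / P = 1.082 / 1.46 = 0.74.

C ≈ 0.74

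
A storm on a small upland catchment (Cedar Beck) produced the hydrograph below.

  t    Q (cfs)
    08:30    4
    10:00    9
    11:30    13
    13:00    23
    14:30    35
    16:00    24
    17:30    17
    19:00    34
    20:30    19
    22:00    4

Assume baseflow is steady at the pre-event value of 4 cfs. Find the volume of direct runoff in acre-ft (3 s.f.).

Direct-runoff ordinates (Q − Q_b): 0.0, 5.0, 9.0, 19.0, 31.0, 20.0, 13.0, 30.0, 15.0, 0.0 cfs.
ΣQ_DR = 142.0 cfs.
With Δt = 1.5 h = 5400 s, V = ΣQ_DR · Δt = 142.0 × 5400 = 7.67 × 10^5 ft³ = 17.6 acre-ft.

V ≈ 17.6 acre-ft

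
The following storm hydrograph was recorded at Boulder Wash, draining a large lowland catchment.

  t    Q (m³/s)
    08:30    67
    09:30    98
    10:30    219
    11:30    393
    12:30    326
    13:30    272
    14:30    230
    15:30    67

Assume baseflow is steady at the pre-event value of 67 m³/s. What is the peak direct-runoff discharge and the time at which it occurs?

Q_p = 326.0 m³/s at t = 11:30

Subtracting baseflow gives direct-runoff ordinates: 0.0, 31.0, 152.0, 326.0, 259.0, 205.0, 163.0, 0.0 m³/s.
The maximum is 326.0 m³/s, occurring at the reading for t = 11:30.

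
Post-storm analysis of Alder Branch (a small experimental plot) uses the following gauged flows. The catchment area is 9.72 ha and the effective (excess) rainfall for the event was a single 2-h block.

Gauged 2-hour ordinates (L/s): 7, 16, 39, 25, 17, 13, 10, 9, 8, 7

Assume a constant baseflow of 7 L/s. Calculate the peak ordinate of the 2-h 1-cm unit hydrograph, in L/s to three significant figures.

Direct runoff: 0.0, 9.0, 32.0, 18.0, 10.0, 6.0, 3.0, 2.0, 1.0, 0.0 L/s; ΣQ_DR = 81.00 L/s, peak = 32.0 L/s.
Runoff depth d = ΣQ_DR·Δt / A = 81.00 × 7200 / (9.72 ha) = 6.000 mm.
The 1-cm UH is the DRH scaled by (10 mm)/d, so U_p = 32.0 × 10/6.000 = 53.3 L/s.

U_p ≈ 53.3 L/s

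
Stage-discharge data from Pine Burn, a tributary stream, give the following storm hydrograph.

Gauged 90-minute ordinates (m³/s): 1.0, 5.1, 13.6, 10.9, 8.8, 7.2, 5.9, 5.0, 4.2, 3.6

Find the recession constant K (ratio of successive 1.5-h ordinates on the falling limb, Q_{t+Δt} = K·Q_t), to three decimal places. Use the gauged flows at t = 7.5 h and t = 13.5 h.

Using the recession-limb readings at t = 7.5 h and t = 13.5 h: Q falls from 7.2 to 3.6 m³/s over 4 intervals.
K = (Q₂/Q₁)^(1/4) = (3.6/7.2)^(1/4) = 0.841.

K ≈ 0.841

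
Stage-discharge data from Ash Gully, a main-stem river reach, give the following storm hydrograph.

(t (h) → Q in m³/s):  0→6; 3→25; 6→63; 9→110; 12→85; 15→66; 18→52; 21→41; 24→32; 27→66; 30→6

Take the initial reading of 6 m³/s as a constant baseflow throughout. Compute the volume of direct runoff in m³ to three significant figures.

V ≈ 5.25 × 10^6 m³

Direct-runoff ordinates (Q − Q_b): 0.0, 19.0, 57.0, 104.0, 79.0, 60.0, 46.0, 35.0, 26.0, 60.0, 0.0 m³/s.
ΣQ_DR = 486.0 m³/s.
With Δt = 3 h = 10800 s, V = ΣQ_DR · Δt = 486.0 × 10800 = 5.25 × 10^6 m³.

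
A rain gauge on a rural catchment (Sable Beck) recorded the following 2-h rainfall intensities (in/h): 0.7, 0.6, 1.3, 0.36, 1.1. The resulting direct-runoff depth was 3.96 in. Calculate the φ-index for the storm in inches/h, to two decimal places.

Only the 4 blocks with intensity above φ contribute runoff: 0.7, 0.6, 1.3, 1.1 in/h.
Σ(I−φ)·Δt = d  ⇒  (0.7+0.6+1.3+1.1 − 4φ)·2 = 3.96
φ = (3.700 − 3.96/2) / 4 = 0.43 in/h.

φ ≈ 0.43 in/h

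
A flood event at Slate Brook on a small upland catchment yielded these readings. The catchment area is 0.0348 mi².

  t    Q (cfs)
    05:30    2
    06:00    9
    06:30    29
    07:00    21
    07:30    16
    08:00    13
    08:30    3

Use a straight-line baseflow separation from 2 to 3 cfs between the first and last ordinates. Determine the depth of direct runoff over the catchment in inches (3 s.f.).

d ≈ 1.68 in

Direct runoff: 0.00, 6.83, 26.67, 18.50, 13.33, 10.17, 0.00 cfs; ΣQ_DR = 75.50 cfs.
V = ΣQ_DR · Δt = 75.50 × 1800 s = 1.359 × 10^5 ft³.
Over A = 0.0348 mi², depth = V / A = 1.68 in.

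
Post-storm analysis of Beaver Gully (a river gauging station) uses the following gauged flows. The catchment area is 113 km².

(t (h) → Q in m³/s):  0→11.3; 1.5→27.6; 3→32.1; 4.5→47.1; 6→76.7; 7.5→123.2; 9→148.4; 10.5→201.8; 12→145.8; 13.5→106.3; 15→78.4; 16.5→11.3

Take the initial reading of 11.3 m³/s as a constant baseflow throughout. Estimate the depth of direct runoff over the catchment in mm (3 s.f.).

Direct runoff: 0.0, 16.3, 20.8, 35.8, 65.4, 111.9, 137.1, 190.5, 134.5, 95.0, 67.1, 0.0 m³/s; ΣQ_DR = 874.4 m³/s.
V = ΣQ_DR · Δt = 874.4 × 5400 s = 4.722 × 10^6 m³.
Over A = 113 km², depth = V / A = 41.8 mm.

d ≈ 41.8 mm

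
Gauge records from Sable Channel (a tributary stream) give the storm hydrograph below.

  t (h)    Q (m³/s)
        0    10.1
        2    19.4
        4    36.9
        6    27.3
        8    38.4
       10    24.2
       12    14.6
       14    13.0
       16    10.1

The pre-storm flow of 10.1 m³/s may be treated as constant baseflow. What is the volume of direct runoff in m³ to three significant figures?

Direct-runoff ordinates (Q − Q_b): 0.0, 9.3, 26.8, 17.2, 28.3, 14.1, 4.5, 2.9, 0.0 m³/s.
ΣQ_DR = 103.1 m³/s.
With Δt = 2 h = 7200 s, V = ΣQ_DR · Δt = 103.1 × 7200 = 7.42 × 10^5 m³.

V ≈ 7.42 × 10^5 m³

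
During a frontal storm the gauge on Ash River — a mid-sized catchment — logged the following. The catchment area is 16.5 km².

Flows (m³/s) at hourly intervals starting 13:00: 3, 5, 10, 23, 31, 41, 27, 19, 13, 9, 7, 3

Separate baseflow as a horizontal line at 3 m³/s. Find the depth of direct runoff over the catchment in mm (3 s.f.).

Direct runoff: 0.0, 2.0, 7.0, 20.0, 28.0, 38.0, 24.0, 16.0, 10.0, 6.0, 4.0, 0.0 m³/s; ΣQ_DR = 155.0 m³/s.
V = ΣQ_DR · Δt = 155.0 × 3600 s = 5.580 × 10^5 m³.
Over A = 16.5 km², depth = V / A = 33.8 mm.

d ≈ 33.8 mm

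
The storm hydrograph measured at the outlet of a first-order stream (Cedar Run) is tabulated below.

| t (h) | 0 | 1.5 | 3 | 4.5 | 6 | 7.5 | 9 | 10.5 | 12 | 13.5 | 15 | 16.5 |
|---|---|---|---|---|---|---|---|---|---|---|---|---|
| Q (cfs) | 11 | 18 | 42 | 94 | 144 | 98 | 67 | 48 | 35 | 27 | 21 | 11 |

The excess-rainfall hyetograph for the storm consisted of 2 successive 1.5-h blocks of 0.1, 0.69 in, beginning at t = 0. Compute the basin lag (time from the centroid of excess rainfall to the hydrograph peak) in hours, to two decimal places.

t_L ≈ 3.94 h

Centroid of excess rainfall: t_c = Σ P_i·t̄_i / ΣP_i = 2.0601 h (block centres at 0.75, 2.25 h).
Hydrograph peak occurs at t = 6 h, so basin lag t_L = 6 − 2.0601 = 3.94 h.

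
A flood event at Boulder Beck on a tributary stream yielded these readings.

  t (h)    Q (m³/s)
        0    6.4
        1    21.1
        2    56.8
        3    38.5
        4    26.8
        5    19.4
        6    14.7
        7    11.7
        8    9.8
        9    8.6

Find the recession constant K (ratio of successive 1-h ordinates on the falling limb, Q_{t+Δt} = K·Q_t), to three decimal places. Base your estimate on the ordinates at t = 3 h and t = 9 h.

Using the recession-limb readings at t = 3 h and t = 9 h: Q falls from 38.5 to 8.6 m³/s over 6 intervals.
K = (Q₂/Q₁)^(1/6) = (8.6/38.5)^(1/6) = 0.779.

K ≈ 0.779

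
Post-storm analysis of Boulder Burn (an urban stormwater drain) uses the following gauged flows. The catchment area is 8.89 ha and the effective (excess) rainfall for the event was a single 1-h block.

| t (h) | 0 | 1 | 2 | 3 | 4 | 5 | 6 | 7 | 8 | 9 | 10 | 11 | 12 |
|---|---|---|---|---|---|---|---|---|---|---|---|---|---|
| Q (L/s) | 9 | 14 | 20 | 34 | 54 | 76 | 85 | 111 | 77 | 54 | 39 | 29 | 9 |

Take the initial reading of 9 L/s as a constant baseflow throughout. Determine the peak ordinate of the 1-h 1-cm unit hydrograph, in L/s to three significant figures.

Direct runoff: 0.0, 5.0, 11.0, 25.0, 45.0, 67.0, 76.0, 102.0, 68.0, 45.0, 30.0, 20.0, 0.0 L/s; ΣQ_DR = 494.0 L/s, peak = 102.0 L/s.
Runoff depth d = ΣQ_DR·Δt / A = 494.0 × 3600 / (8.89 ha) = 20.00 mm.
The 1-cm UH is the DRH scaled by (10 mm)/d, so U_p = 102.0 × 10/20.00 = 51.0 L/s.

U_p ≈ 51.0 L/s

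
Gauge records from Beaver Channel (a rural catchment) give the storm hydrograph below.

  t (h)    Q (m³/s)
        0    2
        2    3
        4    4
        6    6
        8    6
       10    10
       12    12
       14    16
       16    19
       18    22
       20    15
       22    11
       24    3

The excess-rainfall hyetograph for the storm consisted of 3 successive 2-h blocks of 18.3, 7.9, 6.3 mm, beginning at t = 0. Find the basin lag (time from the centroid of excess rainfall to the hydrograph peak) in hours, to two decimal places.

Centroid of excess rainfall: t_c = Σ P_i·t̄_i / ΣP_i = 2.2615 h (block centres at 1, 3, 5 h).
Hydrograph peak occurs at t = 18 h, so basin lag t_L = 18 − 2.2615 = 15.74 h.

t_L ≈ 15.74 h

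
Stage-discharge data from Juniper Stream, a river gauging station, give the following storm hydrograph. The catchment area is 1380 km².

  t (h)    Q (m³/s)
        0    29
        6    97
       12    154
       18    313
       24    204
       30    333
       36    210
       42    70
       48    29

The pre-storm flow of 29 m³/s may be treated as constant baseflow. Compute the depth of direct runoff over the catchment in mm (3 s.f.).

Direct runoff: 0.0, 68.0, 125.0, 284.0, 175.0, 304.0, 181.0, 41.0, 0.0 m³/s; ΣQ_DR = 1178 m³/s.
V = ΣQ_DR · Δt = 1178 × 21600 s = 2.544 × 10^7 m³.
Over A = 1380 km², depth = V / A = 18.4 mm.

d ≈ 18.4 mm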